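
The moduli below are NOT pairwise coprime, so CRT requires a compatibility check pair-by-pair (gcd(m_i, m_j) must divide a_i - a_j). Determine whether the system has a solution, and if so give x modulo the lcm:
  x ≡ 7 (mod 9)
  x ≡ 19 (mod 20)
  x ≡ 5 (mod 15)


Moduli 9, 20, 15 are not pairwise coprime, so CRT works modulo lcm(m_i) when all pairwise compatibility conditions hold.
Pairwise compatibility: gcd(m_i, m_j) must divide a_i - a_j for every pair.
Merge one congruence at a time:
  Start: x ≡ 7 (mod 9).
  Combine with x ≡ 19 (mod 20): gcd(9, 20) = 1; 19 - 7 = 12, which IS divisible by 1, so compatible.
    Write x = 7 + 9·t and substitute into x ≡ 19 (mod 20): 9·t ≡ 19 − 7 = 12 (mod 20).
    The inverse of 9 mod 20 is 9 (since 9·9 = 81 = 4·20 + 1), so t ≡ 9·12 = 108 ≡ 8 (mod 20).
    Then x = 7 + 9·8 = 79, valid modulo lcm(9, 20) = 180: x ≡ 79 (mod 180).
  Combine with x ≡ 5 (mod 15): gcd(180, 15) = 15, and 5 - 79 = -74 is NOT divisible by 15.
    ⇒ system is inconsistent (no integer solution).

No solution (the system is inconsistent).


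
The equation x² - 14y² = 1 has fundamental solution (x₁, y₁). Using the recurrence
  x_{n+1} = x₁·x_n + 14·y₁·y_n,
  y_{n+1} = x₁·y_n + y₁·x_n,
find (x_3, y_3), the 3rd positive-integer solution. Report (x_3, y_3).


Step 1: Find the fundamental solution (x₁, y₁) of x² - 14y² = 1.
  Expand √14 as a continued fraction. a₀ = ⌊√14⌋ = 3; iterate m_{k+1} = d_k·a_k − m_k, d_{k+1} = (14 − m_{k+1}²)/d_k, a_{k+1} = ⌊(a₀ + m_{k+1})/d_{k+1}⌋ (starting m₀ = 0, d₀ = 1), with convergents p_k = a_k·p_{k-1} + p_{k-2}, q_k = a_k·q_{k-1} + q_{k-2} (p₋₁ = 1, q₋₁ = 0):
  k = 0: a₀ = 3; p₀/q₀ = 3/1; p₀² − 14·q₀² = 9 − 14 = -5.
  k = 1: m = 3, d = 5, a = ⌊(3 + 3)/5⌋ = 1; p/q = (1·3 + 1)/(1·1 + 0) = 4/1; p² − 14·q² = 16 − 14 = 2.
  k = 2: m = 2, d = 2, a = ⌊(3 + 2)/2⌋ = 2; p/q = (2·4 + 3)/(2·1 + 1) = 11/3; p² − 14·q² = 121 − 126 = -5.
  k = 3: m = 2, d = 5, a = ⌊(3 + 2)/5⌋ = 1; p/q = (1·11 + 4)/(1·3 + 1) = 15/4; p² − 14·q² = 225 − 224 = 1.
  The first convergent with p² − 14·q² = 1 gives the fundamental solution (x₁, y₁) = (15, 4).
Step 2: Apply the recurrence (x_{n+1}, y_{n+1}) = (x₁x_n + 14y₁y_n, x₁y_n + y₁x_n) repeatedly.
  From (x_1, y_1) = (15, 4): x_2 = 15·15 + 14·4·4 = 449; y_2 = 15·4 + 4·15 = 120.
  From (x_2, y_2) = (449, 120): x_3 = 15·449 + 14·4·120 = 13455; y_3 = 15·120 + 4·449 = 3596.
Step 3: Verify x_3² - 14·y_3² = 181037025 - 181037024 = 1 (should be 1). ✓

(x_1, y_1) = (15, 4); (x_3, y_3) = (13455, 3596).


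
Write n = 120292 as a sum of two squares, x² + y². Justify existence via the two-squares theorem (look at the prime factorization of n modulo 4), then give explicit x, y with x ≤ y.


Step 1: Factor n = 120292 = 2^2 · 17 · 29 · 61.
Step 2: Check the mod-4 condition on each prime factor: 2 = 2 (special); 17 ≡ 1 (mod 4), exponent 1; 29 ≡ 1 (mod 4), exponent 1; 61 ≡ 1 (mod 4), exponent 1.
All primes ≡ 3 (mod 4) appear to even exponent (or don't appear), so by the two-squares theorem n IS expressible as a sum of two squares.
Step 3: Build a representation. Group n = k² · m with k = 2 and m = 17 · 29 · 61 = 30073 (a product of primes ≡ 1 (mod 4)); a representation of m scales to one of n via (k·x)² + (k·y)² = k²(x² + y²). Each prime p ≡ 1 (mod 4) is itself a sum of two squares; find a² by testing p − a² for a perfect square:
  17: 17 − 1² = 16 = 4² ⇒ 17 = 1² + 4².
  29: 29 − 1² = 28, 29 − 2² = 25 = 5² ⇒ 29 = 2² + 5².
  61: 61 − 1² = 60, 61 − 2² = 57, 61 − 3² = 52, 61 − 4² = 45, 61 − 5² = 36 = 6² ⇒ 61 = 5² + 6².
  Combine using the Brahmagupta–Fibonacci identity (a² + b²)(c² + d²) = (ac − bd)² + (ad + bc)² = (ac + bd)² + (ad − bc)²:
  17 · 29 = 493: from (1² + 4²)(2² + 5²), take (1·2 − 4·5, 1·5 + 4·2) = (2 − 20, 5 + 8) = (-18, 13); dropping signs (only squares matter) gives (18, 13); check 18² + 13² = 324 + 169 = 493 ✓.
  493 · 61 = 30073: from (18² + 13²)(5² + 6²), take (18·5 − 13·6, 18·6 + 13·5) = (90 − 78, 108 + 65) = (12, 173); check 12² + 173² = 144 + 29929 = 30073 ✓.
  Scale by k = 2: (2·12, 2·173) = (24, 346).
Step 4: Order so x ≤ y and verify: 24² + 346² = 576 + 119716 = 120292 = n. ✓

n = 120292 = 24² + 346² (one valid representation with x ≤ y).


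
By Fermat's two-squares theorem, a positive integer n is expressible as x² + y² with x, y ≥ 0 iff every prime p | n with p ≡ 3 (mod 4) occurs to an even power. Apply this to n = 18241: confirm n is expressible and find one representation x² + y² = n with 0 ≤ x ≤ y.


Step 1: Factor n = 18241 = 17 · 29 · 37.
Step 2: Check the mod-4 condition on each prime factor: 17 ≡ 1 (mod 4), exponent 1; 29 ≡ 1 (mod 4), exponent 1; 37 ≡ 1 (mod 4), exponent 1.
All primes ≡ 3 (mod 4) appear to even exponent (or don't appear), so by the two-squares theorem n IS expressible as a sum of two squares.
Step 3: Build a representation. Here n = 17 · 29 · 37 is a product of primes ≡ 1 (mod 4). Each prime p ≡ 1 (mod 4) is itself a sum of two squares; find a² by testing p − a² for a perfect square:
  17: 17 − 1² = 16 = 4² ⇒ 17 = 1² + 4².
  29: 29 − 1² = 28, 29 − 2² = 25 = 5² ⇒ 29 = 2² + 5².
  37: 37 − 1² = 36 = 6² ⇒ 37 = 1² + 6².
  Combine using the Brahmagupta–Fibonacci identity (a² + b²)(c² + d²) = (ac − bd)² + (ad + bc)² = (ac + bd)² + (ad − bc)²:
  17 · 29 = 493: from (1² + 4²)(2² + 5²), take (1·2 − 4·5, 1·5 + 4·2) = (2 − 20, 5 + 8) = (-18, 13); dropping signs (only squares matter) gives (18, 13); check 18² + 13² = 324 + 169 = 493 ✓.
  493 · 37 = 18241: from (18² + 13²)(1² + 6²), take (18·1 − 13·6, 18·6 + 13·1) = (18 − 78, 108 + 13) = (-60, 121); dropping signs (only squares matter) gives (60, 121); check 60² + 121² = 3600 + 14641 = 18241 ✓.
Step 4: Order so x ≤ y and verify: 60² + 121² = 3600 + 14641 = 18241 = n. ✓

n = 18241 = 60² + 121² (one valid representation with x ≤ y).


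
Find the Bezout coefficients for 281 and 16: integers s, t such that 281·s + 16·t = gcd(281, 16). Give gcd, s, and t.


Euclidean algorithm on (281, 16) — divide until remainder is 0:
  281 = 17 · 16 + 9
  16 = 1 · 9 + 7
  9 = 1 · 7 + 2
  7 = 3 · 2 + 1
  2 = 2 · 1 + 0
gcd(281, 16) = 1.
Track Bezout coefficients alongside the remainders: start with r₀ = 281 = a·1 + b·0 (s = 1, t = 0) and r₁ = 16 = a·0 + b·1 (s = 0, t = 1); each new remainder r_{k+1} = r_{k-1} − q_k·r_k inherits s_{k+1} = s_{k-1} − q_k·s_k, t_{k+1} = t_{k-1} − q_k·t_k, so r_k = a·s_k + b·t_k at every step:
  q = 17: r = 9, s = 1 − 17·0 = 1, t = 0 − 17·1 = -17  (check: 281·1 + 16·(-17) = 9)
  q = 1: r = 7, s = 0 − 1·1 = -1, t = 1 − 1·(-17) = 18  (check: 281·(-1) + 16·18 = 7)
  q = 1: r = 2, s = 1 − 1·(-1) = 2, t = -17 − 1·18 = -35  (check: 281·2 + 16·(-35) = 2)
  q = 3: r = 1, s = -1 − 3·2 = -7, t = 18 − 3·(-35) = 123  (check: 281·(-7) + 16·123 = 1)
The row with r = 1 (the gcd) gives the Bezout coefficients s = -7, t = 123.
Result: 281 · (-7) + 16 · (123) = 1.

gcd(281, 16) = 1; s = -7, t = 123 (check: 281·(-7) + 16·123 = 1).


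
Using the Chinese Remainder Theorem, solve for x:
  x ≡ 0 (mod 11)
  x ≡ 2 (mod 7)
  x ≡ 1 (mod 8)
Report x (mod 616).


Moduli 11, 7, 8 are pairwise coprime; by CRT there is a unique solution modulo M = 11 · 7 · 8 = 616.
Solve pairwise, accumulating the modulus:
  Start with x ≡ 0 (mod 11).
  Combine with x ≡ 2 (mod 7): since gcd(11, 7) = 1, we get a unique residue mod 77.
    Write x = 0 + 11·t and substitute into x ≡ 2 (mod 7): 11·t ≡ 2 − 0 = 2 (mod 7).
    Reduce coefficients mod 7: 4·t ≡ 2 (mod 7).
    The inverse of 4 mod 7 is 2 (since 4·2 = 8 = 1·7 + 1), so t ≡ 2·2 = 4 ≡ 4 (mod 7).
    Then x = 0 + 11·4 = 44, valid modulo lcm(11, 7) = 77: x ≡ 44 (mod 77).
  Combine with x ≡ 1 (mod 8): since gcd(77, 8) = 1, we get a unique residue mod 616.
    Write x = 44 + 77·t and substitute into x ≡ 1 (mod 8): 77·t ≡ 1 − 44 = -43 (mod 8).
    Reduce coefficients mod 8: 5·t ≡ 5 (mod 8).
    The inverse of 5 mod 8 is 5 (since 5·5 = 25 = 3·8 + 1), so t ≡ 5·5 = 25 ≡ 1 (mod 8).
    Then x = 44 + 77·1 = 121, valid modulo lcm(77, 8) = 616: x ≡ 121 (mod 616).
Verify: 121 mod 11 = 0 ✓, 121 mod 7 = 2 ✓, 121 mod 8 = 1 ✓.

x ≡ 121 (mod 616).


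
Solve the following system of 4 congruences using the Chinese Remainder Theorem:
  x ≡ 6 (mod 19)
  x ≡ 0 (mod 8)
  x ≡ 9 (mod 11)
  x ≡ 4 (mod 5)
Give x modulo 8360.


Product of moduli M = 19 · 8 · 11 · 5 = 8360.
Merge one congruence at a time:
  Start: x ≡ 6 (mod 19).
  Combine with x ≡ 0 (mod 8); new modulus lcm = 152.
    Write x = 6 + 19·t and substitute into x ≡ 0 (mod 8): 19·t ≡ 0 − 6 = -6 (mod 8).
    Reduce coefficients mod 8: 3·t ≡ 2 (mod 8).
    The inverse of 3 mod 8 is 3 (since 3·3 = 9 = 1·8 + 1), so t ≡ 3·2 = 6 ≡ 6 (mod 8).
    Then x = 6 + 19·6 = 120, valid modulo lcm(19, 8) = 152: x ≡ 120 (mod 152).
  Combine with x ≡ 9 (mod 11); new modulus lcm = 1672.
    Write x = 120 + 152·t and substitute into x ≡ 9 (mod 11): 152·t ≡ 9 − 120 = -111 (mod 11).
    Reduce coefficients mod 11: 9·t ≡ 10 (mod 11).
    The inverse of 9 mod 11 is 5 (since 9·5 = 45 = 4·11 + 1), so t ≡ 5·10 = 50 ≡ 6 (mod 11).
    Then x = 120 + 152·6 = 1032, valid modulo lcm(152, 11) = 1672: x ≡ 1032 (mod 1672).
  Combine with x ≡ 4 (mod 5); new modulus lcm = 8360.
    Write x = 1032 + 1672·t and substitute into x ≡ 4 (mod 5): 1672·t ≡ 4 − 1032 = -1028 (mod 5).
    Reduce coefficients mod 5: 2·t ≡ 2 (mod 5).
    The inverse of 2 mod 5 is 3 (since 2·3 = 6 = 1·5 + 1), so t ≡ 3·2 = 6 ≡ 1 (mod 5).
    Then x = 1032 + 1672·1 = 2704, valid modulo lcm(1672, 5) = 8360: x ≡ 2704 (mod 8360).
Verify against each original: 2704 mod 19 = 6, 2704 mod 8 = 0, 2704 mod 11 = 9, 2704 mod 5 = 4.

x ≡ 2704 (mod 8360).


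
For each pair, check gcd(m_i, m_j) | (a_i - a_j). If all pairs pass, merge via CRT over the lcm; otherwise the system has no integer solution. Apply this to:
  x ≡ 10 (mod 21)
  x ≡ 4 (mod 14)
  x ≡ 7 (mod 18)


Moduli 21, 14, 18 are not pairwise coprime, so CRT works modulo lcm(m_i) when all pairwise compatibility conditions hold.
Pairwise compatibility: gcd(m_i, m_j) must divide a_i - a_j for every pair.
Merge one congruence at a time:
  Start: x ≡ 10 (mod 21).
  Combine with x ≡ 4 (mod 14): gcd(21, 14) = 7, and 4 - 10 = -6 is NOT divisible by 7.
    ⇒ system is inconsistent (no integer solution).

No solution (the system is inconsistent).


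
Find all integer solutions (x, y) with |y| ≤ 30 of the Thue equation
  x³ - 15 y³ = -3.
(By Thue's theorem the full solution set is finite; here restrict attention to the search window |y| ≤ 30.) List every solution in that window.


The equation is x³ - 15y³ = -3. For fixed y, x³ = 15·y³ − 3, so a solution requires the RHS to be a perfect cube.
Strategy: iterate y from -30 to 30, compute RHS = 15·y³ − 3, and check whether it is a (positive or negative) perfect cube.
Check small values of y:
  y = 0: RHS = -3 is not a perfect cube.
  y = 1: RHS = 12 is not a perfect cube.
  y = -1: RHS = -18 is not a perfect cube.
  y = 2: RHS = 117 is not a perfect cube.
  y = -2: RHS = -123 is not a perfect cube.
  y = 3: RHS = 402 is not a perfect cube.
  y = -3: RHS = -408 is not a perfect cube.
Continuing the search up to |y| = 30 finds no solutions either.
No (x, y) in the scanned range satisfies the equation.

No integer solutions with |y| ≤ 30.


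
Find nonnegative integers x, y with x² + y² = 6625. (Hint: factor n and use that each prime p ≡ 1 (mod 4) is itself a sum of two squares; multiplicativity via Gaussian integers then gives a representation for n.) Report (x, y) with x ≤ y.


Step 1: Factor n = 6625 = 5^3 · 53.
Step 2: Check the mod-4 condition on each prime factor: 5 ≡ 1 (mod 4), exponent 3; 53 ≡ 1 (mod 4), exponent 1.
All primes ≡ 3 (mod 4) appear to even exponent (or don't appear), so by the two-squares theorem n IS expressible as a sum of two squares.
Step 3: Build a representation. Group n = k² · m with k = 5 and m = 5 · 53 = 265 (a product of primes ≡ 1 (mod 4)); a representation of m scales to one of n via (k·x)² + (k·y)² = k²(x² + y²). Each prime p ≡ 1 (mod 4) is itself a sum of two squares; find a² by testing p − a² for a perfect square:
  5: 5 − 1² = 4 = 2² ⇒ 5 = 1² + 2².
  53: 53 − 1² = 52, 53 − 2² = 49 = 7² ⇒ 53 = 2² + 7².
  Combine using the Brahmagupta–Fibonacci identity (a² + b²)(c² + d²) = (ac − bd)² + (ad + bc)² = (ac + bd)² + (ad − bc)²:
  5 · 53 = 265: from (1² + 2²)(2² + 7²), take (1·2 − 2·7, 1·7 + 2·2) = (2 − 14, 7 + 4) = (-12, 11); dropping signs (only squares matter) gives (12, 11); check 12² + 11² = 144 + 121 = 265 ✓.
  Scale by k = 5: (5·12, 5·11) = (60, 55).
Step 4: Order so x ≤ y and verify: 55² + 60² = 3025 + 3600 = 6625 = n. ✓

n = 6625 = 55² + 60² (one valid representation with x ≤ y).


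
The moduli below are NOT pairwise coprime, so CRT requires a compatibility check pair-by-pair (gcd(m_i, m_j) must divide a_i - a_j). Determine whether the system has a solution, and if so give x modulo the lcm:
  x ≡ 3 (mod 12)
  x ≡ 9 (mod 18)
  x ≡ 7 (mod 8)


Moduli 12, 18, 8 are not pairwise coprime, so CRT works modulo lcm(m_i) when all pairwise compatibility conditions hold.
Pairwise compatibility: gcd(m_i, m_j) must divide a_i - a_j for every pair.
Merge one congruence at a time:
  Start: x ≡ 3 (mod 12).
  Combine with x ≡ 9 (mod 18): gcd(12, 18) = 6; 9 - 3 = 6, which IS divisible by 6, so compatible.
    Write x = 3 + 12·t and substitute into x ≡ 9 (mod 18): 12·t ≡ 9 − 3 = 6 (mod 18).
    Divide the congruence (and modulus) by g = 6: 2·t ≡ 1 (mod 3).
    The inverse of 2 mod 3 is 2 (since 2·2 = 4 = 1·3 + 1), so t ≡ 2·1 = 2 ≡ 2 (mod 3).
    Then x = 3 + 12·2 = 27, valid modulo lcm(12, 18) = 36: x ≡ 27 (mod 36).
  Combine with x ≡ 7 (mod 8): gcd(36, 8) = 4; 7 - 27 = -20, which IS divisible by 4, so compatible.
    Write x = 27 + 36·t and substitute into x ≡ 7 (mod 8): 36·t ≡ 7 − 27 = -20 (mod 8).
    Divide the congruence (and modulus) by g = 4: 9·t ≡ -5 (mod 2).
    Reduce coefficients mod 2: 1·t ≡ 1 (mod 2).
    So t ≡ 1 (mod 2).
    Then x = 27 + 36·1 = 63, valid modulo lcm(36, 8) = 72: x ≡ 63 (mod 72).
Verify: 63 mod 12 = 3, 63 mod 18 = 9, 63 mod 8 = 7.

x ≡ 63 (mod 72).


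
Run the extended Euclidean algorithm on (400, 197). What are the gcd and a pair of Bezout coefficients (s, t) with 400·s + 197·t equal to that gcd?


Euclidean algorithm on (400, 197) — divide until remainder is 0:
  400 = 2 · 197 + 6
  197 = 32 · 6 + 5
  6 = 1 · 5 + 1
  5 = 5 · 1 + 0
gcd(400, 197) = 1.
Track Bezout coefficients alongside the remainders: start with r₀ = 400 = a·1 + b·0 (s = 1, t = 0) and r₁ = 197 = a·0 + b·1 (s = 0, t = 1); each new remainder r_{k+1} = r_{k-1} − q_k·r_k inherits s_{k+1} = s_{k-1} − q_k·s_k, t_{k+1} = t_{k-1} − q_k·t_k, so r_k = a·s_k + b·t_k at every step:
  q = 2: r = 6, s = 1 − 2·0 = 1, t = 0 − 2·1 = -2  (check: 400·1 + 197·(-2) = 6)
  q = 32: r = 5, s = 0 − 32·1 = -32, t = 1 − 32·(-2) = 65  (check: 400·(-32) + 197·65 = 5)
  q = 1: r = 1, s = 1 − 1·(-32) = 33, t = -2 − 1·65 = -67  (check: 400·33 + 197·(-67) = 1)
The row with r = 1 (the gcd) gives the Bezout coefficients s = 33, t = -67.
Result: 400 · (33) + 197 · (-67) = 1.

gcd(400, 197) = 1; s = 33, t = -67 (check: 400·33 + 197·(-67) = 1).


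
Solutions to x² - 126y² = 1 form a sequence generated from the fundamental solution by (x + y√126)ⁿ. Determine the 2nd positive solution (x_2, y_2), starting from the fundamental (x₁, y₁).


Step 1: Find the fundamental solution (x₁, y₁) of x² - 126y² = 1.
  Expand √126 as a continued fraction. a₀ = ⌊√126⌋ = 11; iterate m_{k+1} = d_k·a_k − m_k, d_{k+1} = (126 − m_{k+1}²)/d_k, a_{k+1} = ⌊(a₀ + m_{k+1})/d_{k+1}⌋ (starting m₀ = 0, d₀ = 1), with convergents p_k = a_k·p_{k-1} + p_{k-2}, q_k = a_k·q_{k-1} + q_{k-2} (p₋₁ = 1, q₋₁ = 0):
  k = 0: a₀ = 11; p₀/q₀ = 11/1; p₀² − 126·q₀² = 121 − 126 = -5.
  k = 1: m = 11, d = 5, a = ⌊(11 + 11)/5⌋ = 4; p/q = (4·11 + 1)/(4·1 + 0) = 45/4; p² − 126·q² = 2025 − 2016 = 9.
  k = 2: m = 9, d = 9, a = ⌊(11 + 9)/9⌋ = 2; p/q = (2·45 + 11)/(2·4 + 1) = 101/9; p² − 126·q² = 10201 − 10206 = -5.
  k = 3: m = 9, d = 5, a = ⌊(11 + 9)/5⌋ = 4; p/q = (4·101 + 45)/(4·9 + 4) = 449/40; p² − 126·q² = 201601 − 201600 = 1.
  The first convergent with p² − 126·q² = 1 gives the fundamental solution (x₁, y₁) = (449, 40).
Step 2: Apply the recurrence (x_{n+1}, y_{n+1}) = (x₁x_n + 126y₁y_n, x₁y_n + y₁x_n) repeatedly.
  From (x_1, y_1) = (449, 40): x_2 = 449·449 + 126·40·40 = 403201; y_2 = 449·40 + 40·449 = 35920.
Step 3: Verify x_2² - 126·y_2² = 162571046401 - 162571046400 = 1 (should be 1). ✓

(x_1, y_1) = (449, 40); (x_2, y_2) = (403201, 35920).


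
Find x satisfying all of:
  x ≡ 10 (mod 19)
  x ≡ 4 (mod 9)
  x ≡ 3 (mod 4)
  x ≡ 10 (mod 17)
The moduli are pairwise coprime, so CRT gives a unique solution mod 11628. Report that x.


Product of moduli M = 19 · 9 · 4 · 17 = 11628.
Merge one congruence at a time:
  Start: x ≡ 10 (mod 19).
  Combine with x ≡ 4 (mod 9); new modulus lcm = 171.
    Write x = 10 + 19·t and substitute into x ≡ 4 (mod 9): 19·t ≡ 4 − 10 = -6 (mod 9).
    Reduce coefficients mod 9: 1·t ≡ 3 (mod 9).
    So t ≡ 3 (mod 9).
    Then x = 10 + 19·3 = 67, valid modulo lcm(19, 9) = 171: x ≡ 67 (mod 171).
  Combine with x ≡ 3 (mod 4); new modulus lcm = 684.
    Write x = 67 + 171·t and substitute into x ≡ 3 (mod 4): 171·t ≡ 3 − 67 = -64 (mod 4).
    Reduce coefficients mod 4: 3·t ≡ 0 (mod 4).
    The inverse of 3 mod 4 is 3 (since 3·3 = 9 = 2·4 + 1), so t ≡ 3·0 = 0 ≡ 0 (mod 4).
    Then x = 67 + 171·0 = 67, valid modulo lcm(171, 4) = 684: x ≡ 67 (mod 684).
  Combine with x ≡ 10 (mod 17); new modulus lcm = 11628.
    Write x = 67 + 684·t and substitute into x ≡ 10 (mod 17): 684·t ≡ 10 − 67 = -57 (mod 17).
    Reduce coefficients mod 17: 4·t ≡ 11 (mod 17).
    The inverse of 4 mod 17 is 13 (since 4·13 = 52 = 3·17 + 1), so t ≡ 13·11 = 143 ≡ 7 (mod 17).
    Then x = 67 + 684·7 = 4855, valid modulo lcm(684, 17) = 11628: x ≡ 4855 (mod 11628).
Verify against each original: 4855 mod 19 = 10, 4855 mod 9 = 4, 4855 mod 4 = 3, 4855 mod 17 = 10.

x ≡ 4855 (mod 11628).


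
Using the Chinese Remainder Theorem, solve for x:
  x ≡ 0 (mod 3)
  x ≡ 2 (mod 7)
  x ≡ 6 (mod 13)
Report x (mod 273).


Moduli 3, 7, 13 are pairwise coprime; by CRT there is a unique solution modulo M = 3 · 7 · 13 = 273.
Solve pairwise, accumulating the modulus:
  Start with x ≡ 0 (mod 3).
  Combine with x ≡ 2 (mod 7): since gcd(3, 7) = 1, we get a unique residue mod 21.
    Write x = 0 + 3·t and substitute into x ≡ 2 (mod 7): 3·t ≡ 2 − 0 = 2 (mod 7).
    The inverse of 3 mod 7 is 5 (since 3·5 = 15 = 2·7 + 1), so t ≡ 5·2 = 10 ≡ 3 (mod 7).
    Then x = 0 + 3·3 = 9, valid modulo lcm(3, 7) = 21: x ≡ 9 (mod 21).
  Combine with x ≡ 6 (mod 13): since gcd(21, 13) = 1, we get a unique residue mod 273.
    Write x = 9 + 21·t and substitute into x ≡ 6 (mod 13): 21·t ≡ 6 − 9 = -3 (mod 13).
    Reduce coefficients mod 13: 8·t ≡ 10 (mod 13).
    The inverse of 8 mod 13 is 5 (since 8·5 = 40 = 3·13 + 1), so t ≡ 5·10 = 50 ≡ 11 (mod 13).
    Then x = 9 + 21·11 = 240, valid modulo lcm(21, 13) = 273: x ≡ 240 (mod 273).
Verify: 240 mod 3 = 0 ✓, 240 mod 7 = 2 ✓, 240 mod 13 = 6 ✓.

x ≡ 240 (mod 273).


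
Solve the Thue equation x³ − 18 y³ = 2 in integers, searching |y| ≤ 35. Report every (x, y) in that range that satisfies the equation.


The equation is x³ - 18y³ = 2. For fixed y, x³ = 18·y³ + 2, so a solution requires the RHS to be a perfect cube.
Strategy: iterate y from -35 to 35, compute RHS = 18·y³ + 2, and check whether it is a (positive or negative) perfect cube.
Check small values of y:
  y = 0: RHS = 2 is not a perfect cube.
  y = 1: RHS = 20 is not a perfect cube.
  y = -1: RHS = -16 is not a perfect cube.
  y = 2: RHS = 146 is not a perfect cube.
  y = -2: RHS = -142 is not a perfect cube.
  y = 3: RHS = 488 is not a perfect cube.
  y = -3: RHS = -484 is not a perfect cube.
Continuing the search up to |y| = 35 finds no solutions either.
No (x, y) in the scanned range satisfies the equation.

No integer solutions with |y| ≤ 35.


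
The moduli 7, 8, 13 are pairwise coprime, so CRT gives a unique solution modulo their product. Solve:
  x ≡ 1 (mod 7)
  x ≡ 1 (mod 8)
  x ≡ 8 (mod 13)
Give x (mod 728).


Moduli 7, 8, 13 are pairwise coprime; by CRT there is a unique solution modulo M = 7 · 8 · 13 = 728.
Solve pairwise, accumulating the modulus:
  Start with x ≡ 1 (mod 7).
  Combine with x ≡ 1 (mod 8): since gcd(7, 8) = 1, we get a unique residue mod 56.
    Write x = 1 + 7·t and substitute into x ≡ 1 (mod 8): 7·t ≡ 1 − 1 = 0 (mod 8).
    The inverse of 7 mod 8 is 7 (since 7·7 = 49 = 6·8 + 1), so t ≡ 7·0 = 0 ≡ 0 (mod 8).
    Then x = 1 + 7·0 = 1, valid modulo lcm(7, 8) = 56: x ≡ 1 (mod 56).
  Combine with x ≡ 8 (mod 13): since gcd(56, 13) = 1, we get a unique residue mod 728.
    Write x = 1 + 56·t and substitute into x ≡ 8 (mod 13): 56·t ≡ 8 − 1 = 7 (mod 13).
    Reduce coefficients mod 13: 4·t ≡ 7 (mod 13).
    The inverse of 4 mod 13 is 10 (since 4·10 = 40 = 3·13 + 1), so t ≡ 10·7 = 70 ≡ 5 (mod 13).
    Then x = 1 + 56·5 = 281, valid modulo lcm(56, 13) = 728: x ≡ 281 (mod 728).
Verify: 281 mod 7 = 1 ✓, 281 mod 8 = 1 ✓, 281 mod 13 = 8 ✓.

x ≡ 281 (mod 728).


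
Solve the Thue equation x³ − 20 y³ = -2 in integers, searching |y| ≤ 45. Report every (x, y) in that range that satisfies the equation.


The equation is x³ - 20y³ = -2. For fixed y, x³ = 20·y³ − 2, so a solution requires the RHS to be a perfect cube.
Strategy: iterate y from -45 to 45, compute RHS = 20·y³ − 2, and check whether it is a (positive or negative) perfect cube.
Check small values of y:
  y = 0: RHS = -2 is not a perfect cube.
  y = 1: RHS = 18 is not a perfect cube.
  y = -1: RHS = -22 is not a perfect cube.
  y = 2: RHS = 158 is not a perfect cube.
  y = -2: RHS = -162 is not a perfect cube.
  y = 3: RHS = 538 is not a perfect cube.
  y = -3: RHS = -542 is not a perfect cube.
Continuing the search up to |y| = 45 finds no solutions either.
No (x, y) in the scanned range satisfies the equation.

No integer solutions with |y| ≤ 45.


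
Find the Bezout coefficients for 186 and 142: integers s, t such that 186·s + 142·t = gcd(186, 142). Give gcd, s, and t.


Euclidean algorithm on (186, 142) — divide until remainder is 0:
  186 = 1 · 142 + 44
  142 = 3 · 44 + 10
  44 = 4 · 10 + 4
  10 = 2 · 4 + 2
  4 = 2 · 2 + 0
gcd(186, 142) = 2.
Track Bezout coefficients alongside the remainders: start with r₀ = 186 = a·1 + b·0 (s = 1, t = 0) and r₁ = 142 = a·0 + b·1 (s = 0, t = 1); each new remainder r_{k+1} = r_{k-1} − q_k·r_k inherits s_{k+1} = s_{k-1} − q_k·s_k, t_{k+1} = t_{k-1} − q_k·t_k, so r_k = a·s_k + b·t_k at every step:
  q = 1: r = 44, s = 1 − 1·0 = 1, t = 0 − 1·1 = -1  (check: 186·1 + 142·(-1) = 44)
  q = 3: r = 10, s = 0 − 3·1 = -3, t = 1 − 3·(-1) = 4  (check: 186·(-3) + 142·4 = 10)
  q = 4: r = 4, s = 1 − 4·(-3) = 13, t = -1 − 4·4 = -17  (check: 186·13 + 142·(-17) = 4)
  q = 2: r = 2, s = -3 − 2·13 = -29, t = 4 − 2·(-17) = 38  (check: 186·(-29) + 142·38 = 2)
The row with r = 2 (the gcd) gives the Bezout coefficients s = -29, t = 38.
Result: 186 · (-29) + 142 · (38) = 2.

gcd(186, 142) = 2; s = -29, t = 38 (check: 186·(-29) + 142·38 = 2).


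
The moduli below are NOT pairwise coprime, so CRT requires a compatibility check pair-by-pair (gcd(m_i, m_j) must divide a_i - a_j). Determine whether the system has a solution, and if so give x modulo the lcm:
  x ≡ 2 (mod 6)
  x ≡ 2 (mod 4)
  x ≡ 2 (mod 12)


Moduli 6, 4, 12 are not pairwise coprime, so CRT works modulo lcm(m_i) when all pairwise compatibility conditions hold.
Pairwise compatibility: gcd(m_i, m_j) must divide a_i - a_j for every pair.
Merge one congruence at a time:
  Start: x ≡ 2 (mod 6).
  Combine with x ≡ 2 (mod 4): gcd(6, 4) = 2; 2 - 2 = 0, which IS divisible by 2, so compatible.
    Write x = 2 + 6·t and substitute into x ≡ 2 (mod 4): 6·t ≡ 2 − 2 = 0 (mod 4).
    Divide the congruence (and modulus) by g = 2: 3·t ≡ 0 (mod 2).
    Reduce coefficients mod 2: 1·t ≡ 0 (mod 2).
    So t ≡ 0 (mod 2).
    Then x = 2 + 6·0 = 2, valid modulo lcm(6, 4) = 12: x ≡ 2 (mod 12).
  Combine with x ≡ 2 (mod 12): gcd(12, 12) = 12; 2 - 2 = 0, which IS divisible by 12, so compatible.
    Write x = 2 + 12·t and substitute into x ≡ 2 (mod 12): 12·t ≡ 2 − 2 = 0 (mod 12).
    Divide the congruence (and modulus) by g = 12: 1·t ≡ 0 (mod 1).
    Modulo 1 every t works; take t = 0.
    Then x = 2 + 12·0 = 2, valid modulo lcm(12, 12) = 12: x ≡ 2 (mod 12).
Verify: 2 mod 6 = 2, 2 mod 4 = 2, 2 mod 12 = 2.

x ≡ 2 (mod 12).


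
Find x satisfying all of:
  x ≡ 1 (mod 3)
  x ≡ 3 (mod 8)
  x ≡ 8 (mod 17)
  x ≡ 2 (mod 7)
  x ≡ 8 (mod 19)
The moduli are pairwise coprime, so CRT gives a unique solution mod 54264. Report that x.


Product of moduli M = 3 · 8 · 17 · 7 · 19 = 54264.
Merge one congruence at a time:
  Start: x ≡ 1 (mod 3).
  Combine with x ≡ 3 (mod 8); new modulus lcm = 24.
    Write x = 1 + 3·t and substitute into x ≡ 3 (mod 8): 3·t ≡ 3 − 1 = 2 (mod 8).
    The inverse of 3 mod 8 is 3 (since 3·3 = 9 = 1·8 + 1), so t ≡ 3·2 = 6 ≡ 6 (mod 8).
    Then x = 1 + 3·6 = 19, valid modulo lcm(3, 8) = 24: x ≡ 19 (mod 24).
  Combine with x ≡ 8 (mod 17); new modulus lcm = 408.
    Write x = 19 + 24·t and substitute into x ≡ 8 (mod 17): 24·t ≡ 8 − 19 = -11 (mod 17).
    Reduce coefficients mod 17: 7·t ≡ 6 (mod 17).
    The inverse of 7 mod 17 is 5 (since 7·5 = 35 = 2·17 + 1), so t ≡ 5·6 = 30 ≡ 13 (mod 17).
    Then x = 19 + 24·13 = 331, valid modulo lcm(24, 17) = 408: x ≡ 331 (mod 408).
  Combine with x ≡ 2 (mod 7); new modulus lcm = 2856.
    Write x = 331 + 408·t and substitute into x ≡ 2 (mod 7): 408·t ≡ 2 − 331 = -329 (mod 7).
    Reduce coefficients mod 7: 2·t ≡ 0 (mod 7).
    The inverse of 2 mod 7 is 4 (since 2·4 = 8 = 1·7 + 1), so t ≡ 4·0 = 0 ≡ 0 (mod 7).
    Then x = 331 + 408·0 = 331, valid modulo lcm(408, 7) = 2856: x ≡ 331 (mod 2856).
  Combine with x ≡ 8 (mod 19); new modulus lcm = 54264.
    Write x = 331 + 2856·t and substitute into x ≡ 8 (mod 19): 2856·t ≡ 8 − 331 = -323 (mod 19).
    Reduce coefficients mod 19: 6·t ≡ 0 (mod 19).
    The inverse of 6 mod 19 is 16 (since 6·16 = 96 = 5·19 + 1), so t ≡ 16·0 = 0 ≡ 0 (mod 19).
    Then x = 331 + 2856·0 = 331, valid modulo lcm(2856, 19) = 54264: x ≡ 331 (mod 54264).
Verify against each original: 331 mod 3 = 1, 331 mod 8 = 3, 331 mod 17 = 8, 331 mod 7 = 2, 331 mod 19 = 8.

x ≡ 331 (mod 54264).


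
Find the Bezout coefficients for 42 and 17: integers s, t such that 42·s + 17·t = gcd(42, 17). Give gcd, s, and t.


Euclidean algorithm on (42, 17) — divide until remainder is 0:
  42 = 2 · 17 + 8
  17 = 2 · 8 + 1
  8 = 8 · 1 + 0
gcd(42, 17) = 1.
Track Bezout coefficients alongside the remainders: start with r₀ = 42 = a·1 + b·0 (s = 1, t = 0) and r₁ = 17 = a·0 + b·1 (s = 0, t = 1); each new remainder r_{k+1} = r_{k-1} − q_k·r_k inherits s_{k+1} = s_{k-1} − q_k·s_k, t_{k+1} = t_{k-1} − q_k·t_k, so r_k = a·s_k + b·t_k at every step:
  q = 2: r = 8, s = 1 − 2·0 = 1, t = 0 − 2·1 = -2  (check: 42·1 + 17·(-2) = 8)
  q = 2: r = 1, s = 0 − 2·1 = -2, t = 1 − 2·(-2) = 5  (check: 42·(-2) + 17·5 = 1)
The row with r = 1 (the gcd) gives the Bezout coefficients s = -2, t = 5.
Result: 42 · (-2) + 17 · (5) = 1.

gcd(42, 17) = 1; s = -2, t = 5 (check: 42·(-2) + 17·5 = 1).


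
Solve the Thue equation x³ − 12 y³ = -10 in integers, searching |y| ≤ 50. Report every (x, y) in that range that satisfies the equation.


The equation is x³ - 12y³ = -10. For fixed y, x³ = 12·y³ − 10, so a solution requires the RHS to be a perfect cube.
Strategy: iterate y from -50 to 50, compute RHS = 12·y³ − 10, and check whether it is a (positive or negative) perfect cube.
Check small values of y:
  y = 0: RHS = -10 is not a perfect cube.
  y = 1: RHS = 2 is not a perfect cube.
  y = -1: RHS = -22 is not a perfect cube.
  y = 2: RHS = 86 is not a perfect cube.
  y = -2: RHS = -106 is not a perfect cube.
  y = 3: RHS = 314 is not a perfect cube.
  y = -3: RHS = -334 is not a perfect cube.
Continuing the search up to |y| = 50 finds no solutions either.
No (x, y) in the scanned range satisfies the equation.

No integer solutions with |y| ≤ 50.


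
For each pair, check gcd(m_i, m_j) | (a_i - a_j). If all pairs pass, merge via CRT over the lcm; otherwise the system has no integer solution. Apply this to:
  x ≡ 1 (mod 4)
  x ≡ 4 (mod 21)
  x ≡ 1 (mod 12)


Moduli 4, 21, 12 are not pairwise coprime, so CRT works modulo lcm(m_i) when all pairwise compatibility conditions hold.
Pairwise compatibility: gcd(m_i, m_j) must divide a_i - a_j for every pair.
Merge one congruence at a time:
  Start: x ≡ 1 (mod 4).
  Combine with x ≡ 4 (mod 21): gcd(4, 21) = 1; 4 - 1 = 3, which IS divisible by 1, so compatible.
    Write x = 1 + 4·t and substitute into x ≡ 4 (mod 21): 4·t ≡ 4 − 1 = 3 (mod 21).
    The inverse of 4 mod 21 is 16 (since 4·16 = 64 = 3·21 + 1), so t ≡ 16·3 = 48 ≡ 6 (mod 21).
    Then x = 1 + 4·6 = 25, valid modulo lcm(4, 21) = 84: x ≡ 25 (mod 84).
  Combine with x ≡ 1 (mod 12): gcd(84, 12) = 12; 1 - 25 = -24, which IS divisible by 12, so compatible.
    Write x = 25 + 84·t and substitute into x ≡ 1 (mod 12): 84·t ≡ 1 − 25 = -24 (mod 12).
    Divide the congruence (and modulus) by g = 12: 7·t ≡ -2 (mod 1).
    Modulo 1 every t works; take t = 0.
    Then x = 25 + 84·0 = 25, valid modulo lcm(84, 12) = 84: x ≡ 25 (mod 84).
Verify: 25 mod 4 = 1, 25 mod 21 = 4, 25 mod 12 = 1.

x ≡ 25 (mod 84).


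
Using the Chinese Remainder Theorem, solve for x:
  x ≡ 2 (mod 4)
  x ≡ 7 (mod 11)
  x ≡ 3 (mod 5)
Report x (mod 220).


Moduli 4, 11, 5 are pairwise coprime; by CRT there is a unique solution modulo M = 4 · 11 · 5 = 220.
Solve pairwise, accumulating the modulus:
  Start with x ≡ 2 (mod 4).
  Combine with x ≡ 7 (mod 11): since gcd(4, 11) = 1, we get a unique residue mod 44.
    Write x = 2 + 4·t and substitute into x ≡ 7 (mod 11): 4·t ≡ 7 − 2 = 5 (mod 11).
    The inverse of 4 mod 11 is 3 (since 4·3 = 12 = 1·11 + 1), so t ≡ 3·5 = 15 ≡ 4 (mod 11).
    Then x = 2 + 4·4 = 18, valid modulo lcm(4, 11) = 44: x ≡ 18 (mod 44).
  Combine with x ≡ 3 (mod 5): since gcd(44, 5) = 1, we get a unique residue mod 220.
    Write x = 18 + 44·t and substitute into x ≡ 3 (mod 5): 44·t ≡ 3 − 18 = -15 (mod 5).
    Reduce coefficients mod 5: 4·t ≡ 0 (mod 5).
    The inverse of 4 mod 5 is 4 (since 4·4 = 16 = 3·5 + 1), so t ≡ 4·0 = 0 ≡ 0 (mod 5).
    Then x = 18 + 44·0 = 18, valid modulo lcm(44, 5) = 220: x ≡ 18 (mod 220).
Verify: 18 mod 4 = 2 ✓, 18 mod 11 = 7 ✓, 18 mod 5 = 3 ✓.

x ≡ 18 (mod 220).


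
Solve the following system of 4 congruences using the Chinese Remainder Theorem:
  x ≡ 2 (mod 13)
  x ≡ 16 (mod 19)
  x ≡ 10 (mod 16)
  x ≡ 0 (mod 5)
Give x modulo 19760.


Product of moduli M = 13 · 19 · 16 · 5 = 19760.
Merge one congruence at a time:
  Start: x ≡ 2 (mod 13).
  Combine with x ≡ 16 (mod 19); new modulus lcm = 247.
    Write x = 2 + 13·t and substitute into x ≡ 16 (mod 19): 13·t ≡ 16 − 2 = 14 (mod 19).
    The inverse of 13 mod 19 is 3 (since 13·3 = 39 = 2·19 + 1), so t ≡ 3·14 = 42 ≡ 4 (mod 19).
    Then x = 2 + 13·4 = 54, valid modulo lcm(13, 19) = 247: x ≡ 54 (mod 247).
  Combine with x ≡ 10 (mod 16); new modulus lcm = 3952.
    Write x = 54 + 247·t and substitute into x ≡ 10 (mod 16): 247·t ≡ 10 − 54 = -44 (mod 16).
    Reduce coefficients mod 16: 7·t ≡ 4 (mod 16).
    The inverse of 7 mod 16 is 7 (since 7·7 = 49 = 3·16 + 1), so t ≡ 7·4 = 28 ≡ 12 (mod 16).
    Then x = 54 + 247·12 = 3018, valid modulo lcm(247, 16) = 3952: x ≡ 3018 (mod 3952).
  Combine with x ≡ 0 (mod 5); new modulus lcm = 19760.
    Write x = 3018 + 3952·t and substitute into x ≡ 0 (mod 5): 3952·t ≡ 0 − 3018 = -3018 (mod 5).
    Reduce coefficients mod 5: 2·t ≡ 2 (mod 5).
    The inverse of 2 mod 5 is 3 (since 2·3 = 6 = 1·5 + 1), so t ≡ 3·2 = 6 ≡ 1 (mod 5).
    Then x = 3018 + 3952·1 = 6970, valid modulo lcm(3952, 5) = 19760: x ≡ 6970 (mod 19760).
Verify against each original: 6970 mod 13 = 2, 6970 mod 19 = 16, 6970 mod 16 = 10, 6970 mod 5 = 0.

x ≡ 6970 (mod 19760).


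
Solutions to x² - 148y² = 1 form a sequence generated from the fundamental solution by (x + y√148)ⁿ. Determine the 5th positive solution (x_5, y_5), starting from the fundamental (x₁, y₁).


Step 1: Find the fundamental solution (x₁, y₁) of x² - 148y² = 1.
  Expand √148 as a continued fraction. a₀ = ⌊√148⌋ = 12; iterate m_{k+1} = d_k·a_k − m_k, d_{k+1} = (148 − m_{k+1}²)/d_k, a_{k+1} = ⌊(a₀ + m_{k+1})/d_{k+1}⌋ (starting m₀ = 0, d₀ = 1), with convergents p_k = a_k·p_{k-1} + p_{k-2}, q_k = a_k·q_{k-1} + q_{k-2} (p₋₁ = 1, q₋₁ = 0):
  k = 0: a₀ = 12; p₀/q₀ = 12/1; p₀² − 148·q₀² = 144 − 148 = -4.
  k = 1: m = 12, d = 4, a = ⌊(12 + 12)/4⌋ = 6; p/q = (6·12 + 1)/(6·1 + 0) = 73/6; p² − 148·q² = 5329 − 5328 = 1.
  The first convergent with p² − 148·q² = 1 gives the fundamental solution (x₁, y₁) = (73, 6).
Step 2: Apply the recurrence (x_{n+1}, y_{n+1}) = (x₁x_n + 148y₁y_n, x₁y_n + y₁x_n) repeatedly.
  From (x_1, y_1) = (73, 6): x_2 = 73·73 + 148·6·6 = 10657; y_2 = 73·6 + 6·73 = 876.
  From (x_2, y_2) = (10657, 876): x_3 = 73·10657 + 148·6·876 = 1555849; y_3 = 73·876 + 6·10657 = 127890.
  From (x_3, y_3) = (1555849, 127890): x_4 = 73·1555849 + 148·6·127890 = 227143297; y_4 = 73·127890 + 6·1555849 = 18671064.
  From (x_4, y_4) = (227143297, 18671064): x_5 = 73·227143297 + 148·6·18671064 = 33161365513; y_5 = 73·18671064 + 6·227143297 = 2725847454.
Step 3: Verify x_5² - 148·y_5² = 1099676162686785753169 - 1099676162686785753168 = 1 (should be 1). ✓

(x_1, y_1) = (73, 6); (x_5, y_5) = (33161365513, 2725847454).


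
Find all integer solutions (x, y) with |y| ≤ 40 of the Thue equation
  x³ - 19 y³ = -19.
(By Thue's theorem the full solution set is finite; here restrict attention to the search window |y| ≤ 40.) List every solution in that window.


The equation is x³ - 19y³ = -19. For fixed y, x³ = 19·y³ − 19, so a solution requires the RHS to be a perfect cube.
Strategy: iterate y from -40 to 40, compute RHS = 19·y³ − 19, and check whether it is a (positive or negative) perfect cube.
Check small values of y:
  y = 0: RHS = -19 is not a perfect cube.
  y = 1: RHS = 0 = (0)³ ⇒ x = 0 works.
  y = -1: RHS = -38 is not a perfect cube.
  y = 2: RHS = 133 is not a perfect cube.
  y = -2: RHS = -171 is not a perfect cube.
  y = 3: RHS = 494 is not a perfect cube.
  y = -3: RHS = -532 is not a perfect cube.
Continuing the search up to |y| = 40 finds no further solutions beyond those listed.
Collected solutions: (0, 1).

Solutions (with |y| ≤ 40): (0, 1).


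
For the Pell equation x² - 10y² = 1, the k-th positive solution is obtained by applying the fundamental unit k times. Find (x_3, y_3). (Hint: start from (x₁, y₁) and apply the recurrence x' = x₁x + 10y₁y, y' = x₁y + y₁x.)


Step 1: Find the fundamental solution (x₁, y₁) of x² - 10y² = 1.
  Expand √10 as a continued fraction. a₀ = ⌊√10⌋ = 3; iterate m_{k+1} = d_k·a_k − m_k, d_{k+1} = (10 − m_{k+1}²)/d_k, a_{k+1} = ⌊(a₀ + m_{k+1})/d_{k+1}⌋ (starting m₀ = 0, d₀ = 1), with convergents p_k = a_k·p_{k-1} + p_{k-2}, q_k = a_k·q_{k-1} + q_{k-2} (p₋₁ = 1, q₋₁ = 0):
  k = 0: a₀ = 3; p₀/q₀ = 3/1; p₀² − 10·q₀² = 9 − 10 = -1.
  k = 1: m = 3, d = 1, a = ⌊(3 + 3)/1⌋ = 6; p/q = (6·3 + 1)/(6·1 + 0) = 19/6; p² − 10·q² = 361 − 360 = 1.
  The first convergent with p² − 10·q² = 1 gives the fundamental solution (x₁, y₁) = (19, 6).
Step 2: Apply the recurrence (x_{n+1}, y_{n+1}) = (x₁x_n + 10y₁y_n, x₁y_n + y₁x_n) repeatedly.
  From (x_1, y_1) = (19, 6): x_2 = 19·19 + 10·6·6 = 721; y_2 = 19·6 + 6·19 = 228.
  From (x_2, y_2) = (721, 228): x_3 = 19·721 + 10·6·228 = 27379; y_3 = 19·228 + 6·721 = 8658.
Step 3: Verify x_3² - 10·y_3² = 749609641 - 749609640 = 1 (should be 1). ✓

(x_1, y_1) = (19, 6); (x_3, y_3) = (27379, 8658).


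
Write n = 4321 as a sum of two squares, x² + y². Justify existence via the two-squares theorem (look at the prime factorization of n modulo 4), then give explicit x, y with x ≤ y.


Step 1: Factor n = 4321 = 29 · 149.
Step 2: Check the mod-4 condition on each prime factor: 29 ≡ 1 (mod 4), exponent 1; 149 ≡ 1 (mod 4), exponent 1.
All primes ≡ 3 (mod 4) appear to even exponent (or don't appear), so by the two-squares theorem n IS expressible as a sum of two squares.
Step 3: Build a representation. Here n = 29 · 149 is a product of primes ≡ 1 (mod 4). Each prime p ≡ 1 (mod 4) is itself a sum of two squares; find a² by testing p − a² for a perfect square:
  29: 29 − 1² = 28, 29 − 2² = 25 = 5² ⇒ 29 = 2² + 5².
  149: 149 − 1² = 148, 149 − 2² = 145, 149 − 3² = 140, 149 − 4² = 133, 149 − 5² = 124, 149 − 6² = 113, 149 − 7² = 100 = 10² ⇒ 149 = 7² + 10².
  Combine using the Brahmagupta–Fibonacci identity (a² + b²)(c² + d²) = (ac − bd)² + (ad + bc)² = (ac + bd)² + (ad − bc)²:
  29 · 149 = 4321: from (2² + 5²)(7² + 10²), take (2·7 − 5·10, 2·10 + 5·7) = (14 − 50, 20 + 35) = (-36, 55); dropping signs (only squares matter) gives (36, 55); check 36² + 55² = 1296 + 3025 = 4321 ✓.
Step 4: Order so x ≤ y and verify: 36² + 55² = 1296 + 3025 = 4321 = n. ✓

n = 4321 = 36² + 55² (one valid representation with x ≤ y).


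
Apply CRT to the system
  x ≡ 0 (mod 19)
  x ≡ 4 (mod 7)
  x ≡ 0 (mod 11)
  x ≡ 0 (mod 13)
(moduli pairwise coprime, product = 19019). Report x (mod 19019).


Product of moduli M = 19 · 7 · 11 · 13 = 19019.
Merge one congruence at a time:
  Start: x ≡ 0 (mod 19).
  Combine with x ≡ 4 (mod 7); new modulus lcm = 133.
    Write x = 0 + 19·t and substitute into x ≡ 4 (mod 7): 19·t ≡ 4 − 0 = 4 (mod 7).
    Reduce coefficients mod 7: 5·t ≡ 4 (mod 7).
    The inverse of 5 mod 7 is 3 (since 5·3 = 15 = 2·7 + 1), so t ≡ 3·4 = 12 ≡ 5 (mod 7).
    Then x = 0 + 19·5 = 95, valid modulo lcm(19, 7) = 133: x ≡ 95 (mod 133).
  Combine with x ≡ 0 (mod 11); new modulus lcm = 1463.
    Write x = 95 + 133·t and substitute into x ≡ 0 (mod 11): 133·t ≡ 0 − 95 = -95 (mod 11).
    Reduce coefficients mod 11: 1·t ≡ 4 (mod 11).
    So t ≡ 4 (mod 11).
    Then x = 95 + 133·4 = 627, valid modulo lcm(133, 11) = 1463: x ≡ 627 (mod 1463).
  Combine with x ≡ 0 (mod 13); new modulus lcm = 19019.
    Write x = 627 + 1463·t and substitute into x ≡ 0 (mod 13): 1463·t ≡ 0 − 627 = -627 (mod 13).
    Reduce coefficients mod 13: 7·t ≡ 10 (mod 13).
    The inverse of 7 mod 13 is 2 (since 7·2 = 14 = 1·13 + 1), so t ≡ 2·10 = 20 ≡ 7 (mod 13).
    Then x = 627 + 1463·7 = 10868, valid modulo lcm(1463, 13) = 19019: x ≡ 10868 (mod 19019).
Verify against each original: 10868 mod 19 = 0, 10868 mod 7 = 4, 10868 mod 11 = 0, 10868 mod 13 = 0.

x ≡ 10868 (mod 19019).


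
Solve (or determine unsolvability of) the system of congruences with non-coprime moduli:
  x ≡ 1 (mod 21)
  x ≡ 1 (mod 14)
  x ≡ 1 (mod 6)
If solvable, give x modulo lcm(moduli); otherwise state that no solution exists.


Moduli 21, 14, 6 are not pairwise coprime, so CRT works modulo lcm(m_i) when all pairwise compatibility conditions hold.
Pairwise compatibility: gcd(m_i, m_j) must divide a_i - a_j for every pair.
Merge one congruence at a time:
  Start: x ≡ 1 (mod 21).
  Combine with x ≡ 1 (mod 14): gcd(21, 14) = 7; 1 - 1 = 0, which IS divisible by 7, so compatible.
    Write x = 1 + 21·t and substitute into x ≡ 1 (mod 14): 21·t ≡ 1 − 1 = 0 (mod 14).
    Divide the congruence (and modulus) by g = 7: 3·t ≡ 0 (mod 2).
    Reduce coefficients mod 2: 1·t ≡ 0 (mod 2).
    So t ≡ 0 (mod 2).
    Then x = 1 + 21·0 = 1, valid modulo lcm(21, 14) = 42: x ≡ 1 (mod 42).
  Combine with x ≡ 1 (mod 6): gcd(42, 6) = 6; 1 - 1 = 0, which IS divisible by 6, so compatible.
    Write x = 1 + 42·t and substitute into x ≡ 1 (mod 6): 42·t ≡ 1 − 1 = 0 (mod 6).
    Divide the congruence (and modulus) by g = 6: 7·t ≡ 0 (mod 1).
    Modulo 1 every t works; take t = 0.
    Then x = 1 + 42·0 = 1, valid modulo lcm(42, 6) = 42: x ≡ 1 (mod 42).
Verify: 1 mod 21 = 1, 1 mod 14 = 1, 1 mod 6 = 1.

x ≡ 1 (mod 42).
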